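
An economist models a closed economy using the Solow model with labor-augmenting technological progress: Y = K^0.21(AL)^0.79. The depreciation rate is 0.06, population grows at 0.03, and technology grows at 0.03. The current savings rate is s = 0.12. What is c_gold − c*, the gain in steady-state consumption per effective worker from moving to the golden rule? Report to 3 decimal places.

Δc ≈ 0.037

Break-even investment rate: n + g + δ = 0.03 + 0.03 + 0.06 = 0.12.
Current steady state (s = 0.12): k* = (0.12/0.12)^(1/0.79) ≈ 1.0000, y* = 1.0000^0.21 ≈ 1.0000, c* = (1−0.12)·1.0000 ≈ 0.8800.
Maximizing c = f(k) − (n+g+δ)·k gives f'(k) = n+g+δ, i.e. 0.21·k^(0.21−1) = 0.12, so k_gold = (0.21/0.12)^(1/0.79) ≈ 2.0307.
y_gold = 2.0307^0.21 ≈ 1.1604, c_gold = y_gold − 0.12·k_gold ≈ 0.9167.
Gain: Δc = 0.9167 − 0.8800 ≈ 0.0367.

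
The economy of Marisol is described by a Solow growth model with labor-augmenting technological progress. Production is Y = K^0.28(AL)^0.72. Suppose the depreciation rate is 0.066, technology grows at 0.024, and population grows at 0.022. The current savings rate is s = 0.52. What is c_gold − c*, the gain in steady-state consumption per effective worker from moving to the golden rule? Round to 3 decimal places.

Δc ≈ 0.156

n + g + δ = 0.022 + 0.024 + 0.066 = 0.112.
Current steady state (s = 0.52): k* = (0.52/0.112)^(1/0.72) ≈ 8.4351, y* = 8.4351^0.28 ≈ 1.8168, c* = (1−0.52)·1.8168 ≈ 0.8721.
Maximizing c = f(k) − (n+g+δ)·k gives f'(k) = n+g+δ, i.e. 0.28·k^(0.28−1) = 0.112, so k_gold = (0.28/0.112)^(1/0.72) ≈ 3.5702.
y_gold = 3.5702^0.28 ≈ 1.4281, c_gold = y_gold − 0.112·k_gold ≈ 1.0282.
Gain: Δc = 1.0282 − 0.8721 ≈ 0.1562.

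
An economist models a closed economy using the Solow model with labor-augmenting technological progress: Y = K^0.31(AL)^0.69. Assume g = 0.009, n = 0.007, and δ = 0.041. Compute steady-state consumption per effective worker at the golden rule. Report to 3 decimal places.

c_gold ≈ 1.477

Break-even investment rate: n + g + δ = 0.007 + 0.009 + 0.041 = 0.057.
At the golden rule the marginal product of capital equals n+g+δ: 0.31·k^(0.31−1) = 0.057. Solving, k_gold = (0.31/0.057)^(1/0.69) ≈ 11.6392.
y_gold = 11.6392^0.31 ≈ 2.1401.
c_gold = y_gold − (n+g+δ)·k_gold = 2.1401 − 0.057·11.6392 ≈ 1.4767.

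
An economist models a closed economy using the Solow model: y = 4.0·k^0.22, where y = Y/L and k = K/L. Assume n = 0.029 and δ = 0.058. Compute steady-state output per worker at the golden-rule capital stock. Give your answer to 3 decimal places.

y_gold ≈ 7.683

n + δ = 0.029 + 0.058 = 0.087.
Setting f'(k) = n+δ gives 0.22·4.0·k^(0.22−1) = 0.087, hence k_gold = (0.22·4.0/0.087)^(1/0.78) ≈ 19.4274.
Output: y_gold = 4.0·k_gold^0.22 = 4.0·19.4274^0.22 ≈ 7.6827.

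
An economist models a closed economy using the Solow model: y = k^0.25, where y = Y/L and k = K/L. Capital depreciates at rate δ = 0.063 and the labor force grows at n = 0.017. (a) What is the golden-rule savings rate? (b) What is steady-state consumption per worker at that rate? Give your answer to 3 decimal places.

(a) s_gold = 0.250; (b) c_gold ≈ 1.097

Capital per worker breaks even when investment replaces (n + δ)·k; here n + δ = 0.08.
For Cobb-Douglas, s_gold equals capital's share: s_gold = 0.25.
Setting f'(k) = n+δ gives 0.25·k^(0.25−1) = 0.08, hence k_gold = (0.25/0.08)^(1/0.75) ≈ 4.5688.
y_gold = 4.5688^0.25 ≈ 1.4620; c_gold = (1−0.25)·y_gold ≈ 1.0965.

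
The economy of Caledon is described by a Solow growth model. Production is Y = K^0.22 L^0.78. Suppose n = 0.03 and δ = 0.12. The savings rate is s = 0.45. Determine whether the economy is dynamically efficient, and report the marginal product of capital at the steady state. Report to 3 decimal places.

dynamically inefficient; MPK ≈ 0.073

Capital per worker breaks even when investment replaces (n + δ)·k; here n + δ = 0.15.
Steady-state k*: s·k^0.22 = 0.15·k gives k* = (0.45/0.15)^(1/0.78) ≈ 4.0897.
MPK = 0.22·4.0897^(-0.78) ≈ 0.0733.
MPK < n+δ = 0.15, so the economy is dynamically inefficient (over-saving).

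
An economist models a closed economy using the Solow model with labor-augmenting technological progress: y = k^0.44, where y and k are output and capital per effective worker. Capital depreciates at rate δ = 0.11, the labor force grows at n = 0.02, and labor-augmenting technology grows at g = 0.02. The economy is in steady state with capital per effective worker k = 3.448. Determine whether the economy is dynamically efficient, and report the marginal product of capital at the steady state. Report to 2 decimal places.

dynamically efficient; MPK ≈ 0.22

n + g + δ = 0.02 + 0.02 + 0.11 = 0.15.
MPK = 0.44·k^(0.44−1) = 0.44·3.448^(-0.56) ≈ 0.2200.
MPK > 0.15, so the economy is dynamically efficient (under-saving).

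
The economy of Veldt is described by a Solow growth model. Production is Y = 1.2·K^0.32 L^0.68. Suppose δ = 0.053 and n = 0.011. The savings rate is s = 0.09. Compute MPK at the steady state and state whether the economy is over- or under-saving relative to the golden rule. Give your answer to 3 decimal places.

The effective depreciation rate is n + δ = 0.011 + 0.053 = 0.064.
Steady-state k*: s·A·k^0.32 = 0.064·k gives k* = (0.09·1.2/0.064)^(1/0.68) ≈ 2.1586.
MPK = 0.32·1.2·2.1586^(-0.68) ≈ 0.2276.
MPK > n+δ = 0.064, so the economy is dynamically efficient (under-saving).

under-saving; MPK ≈ 0.228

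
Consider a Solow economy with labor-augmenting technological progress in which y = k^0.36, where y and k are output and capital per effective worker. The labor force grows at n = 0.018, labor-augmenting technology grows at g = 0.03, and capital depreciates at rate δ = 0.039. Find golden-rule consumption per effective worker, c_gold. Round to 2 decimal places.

c_gold ≈ 1.42

Break-even investment rate: n + g + δ = 0.018 + 0.03 + 0.039 = 0.087.
At the golden rule the marginal product of capital equals n+g+δ: 0.36·k^(0.36−1) = 0.087. Solving, k_gold = (0.36/0.087)^(1/0.64) ≈ 9.1986.
y_gold = 9.1986^0.36 ≈ 2.2230.
c_gold = y_gold − (n+g+δ)·k_gold = 2.2230 − 0.087·9.1986 ≈ 1.4227.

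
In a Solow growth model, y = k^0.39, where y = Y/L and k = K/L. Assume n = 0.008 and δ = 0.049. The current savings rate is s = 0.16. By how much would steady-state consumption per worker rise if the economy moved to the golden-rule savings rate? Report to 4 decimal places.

The effective depreciation rate is n + δ = 0.008 + 0.049 = 0.057.
Current steady state (s = 0.16): k* = (0.16/0.057)^(1/0.61) ≈ 5.4304, y* = 5.4304^0.39 ≈ 1.9346, c* = (1−0.16)·1.9346 ≈ 1.6250.
Setting f'(k) = n+δ gives 0.39·k^(0.39−1) = 0.057, hence k_gold = (0.39/0.057)^(1/0.61) ≈ 23.3972.
y_gold = 23.3972^0.39 ≈ 3.4196, c_gold = y_gold − 0.057·k_gold ≈ 2.0859.
Gain: Δc = 2.0859 − 1.6250 ≈ 0.4609.

Δc ≈ 0.4609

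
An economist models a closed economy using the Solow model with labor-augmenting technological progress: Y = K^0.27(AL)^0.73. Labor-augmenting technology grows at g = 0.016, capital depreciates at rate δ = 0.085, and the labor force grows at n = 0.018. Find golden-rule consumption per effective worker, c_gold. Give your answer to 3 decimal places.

Break-even investment rate: n + g + δ = 0.018 + 0.016 + 0.085 = 0.119.
Golden rule sets MPK = n+g+δ: 0.27·k^(0.27−1) = 0.119, so k_gold = (0.27/0.119)^(1/0.73) ≈ 3.0720.
y_gold = 3.0720^0.27 ≈ 1.3540.
c_gold = y_gold − (n+g+δ)·k_gold = 1.3540 − 0.119·3.0720 ≈ 0.9884.

c_gold ≈ 0.988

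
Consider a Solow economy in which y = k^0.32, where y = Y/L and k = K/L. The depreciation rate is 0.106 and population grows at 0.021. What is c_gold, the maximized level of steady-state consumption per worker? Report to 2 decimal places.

c_gold ≈ 1.05

Capital per worker breaks even when investment replaces (n + δ)·k; here n + δ = 0.127.
Setting f'(k) = n+δ gives 0.32·k^(0.32−1) = 0.127, hence k_gold = (0.32/0.127)^(1/0.68) ≈ 3.8924.
y_gold = 3.8924^0.32 ≈ 1.5448.
c_gold = y_gold − (n+δ)·k_gold = 1.5448 − 0.127·3.8924 ≈ 1.0505.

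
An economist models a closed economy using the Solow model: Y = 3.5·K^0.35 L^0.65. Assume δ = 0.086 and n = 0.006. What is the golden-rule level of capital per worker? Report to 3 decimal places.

The effective depreciation rate is n + δ = 0.006 + 0.086 = 0.092.
Golden rule sets MPK = n+δ: 0.35·3.5·k^(0.35−1) = 0.092, so k_gold = (0.35·3.5/0.092)^(1/0.65) ≈ 53.6743.

k_gold ≈ 53.674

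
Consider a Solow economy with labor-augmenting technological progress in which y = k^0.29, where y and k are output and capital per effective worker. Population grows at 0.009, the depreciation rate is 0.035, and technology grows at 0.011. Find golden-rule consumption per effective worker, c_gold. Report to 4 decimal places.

Capital per effective worker breaks even when investment replaces (n + g + δ)·k; here n + g + δ = 0.055.
At the golden rule the marginal product of capital equals n+g+δ: 0.29·k^(0.29−1) = 0.055. Solving, k_gold = (0.29/0.055)^(1/0.71) ≈ 10.3980.
y_gold = 10.3980^0.29 ≈ 1.9720.
c_gold = y_gold − (n+g+δ)·k_gold = 1.9720 − 0.055·10.3980 ≈ 1.4001.

c_gold ≈ 1.4001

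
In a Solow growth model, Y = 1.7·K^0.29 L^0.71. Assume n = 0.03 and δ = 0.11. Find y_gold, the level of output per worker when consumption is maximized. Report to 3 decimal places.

Capital per worker breaks even when investment replaces (n + δ)·k; here n + δ = 0.14.
At the golden rule the marginal product of capital equals n+δ: 0.29·1.7·k^(0.29−1) = 0.14. Solving, k_gold = (0.29·1.7/0.14)^(1/0.71) ≈ 5.8888.
Output: y_gold = 1.7·k_gold^0.29 = 1.7·5.8888^0.29 ≈ 2.8429.

y_gold ≈ 2.843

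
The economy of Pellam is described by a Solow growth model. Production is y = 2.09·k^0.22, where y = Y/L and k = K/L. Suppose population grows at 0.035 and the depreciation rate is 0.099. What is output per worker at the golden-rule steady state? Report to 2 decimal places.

y_gold ≈ 2.96

n + δ = 0.035 + 0.099 = 0.134.
Maximizing c = f(k) − (n+δ)·k gives f'(k) = n+δ, i.e. 0.22·2.09·k^(0.22−1) = 0.134, so k_gold = (0.22·2.09/0.134)^(1/0.78) ≈ 4.8584.
Output: y_gold = 2.09·k_gold^0.22 = 2.09·4.8584^0.22 ≈ 2.9592.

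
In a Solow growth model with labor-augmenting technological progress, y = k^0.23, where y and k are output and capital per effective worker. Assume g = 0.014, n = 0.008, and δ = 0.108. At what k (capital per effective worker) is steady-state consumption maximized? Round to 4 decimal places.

Capital per effective worker breaks even when investment replaces (n + g + δ)·k; here n + g + δ = 0.13.
Golden rule sets MPK = n+g+δ: 0.23·k^(0.23−1) = 0.13, so k_gold = (0.23/0.13)^(1/0.77) ≈ 2.0980.

k_gold ≈ 2.0980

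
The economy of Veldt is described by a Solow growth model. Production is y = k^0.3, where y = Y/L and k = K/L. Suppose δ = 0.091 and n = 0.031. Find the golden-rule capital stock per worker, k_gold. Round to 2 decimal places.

Capital per worker breaks even when investment replaces (n + δ)·k; here n + δ = 0.122.
At the golden rule the marginal product of capital equals n+δ: 0.3·k^(0.3−1) = 0.122. Solving, k_gold = (0.3/0.122)^(1/0.7) ≈ 3.6160.

k_gold ≈ 3.62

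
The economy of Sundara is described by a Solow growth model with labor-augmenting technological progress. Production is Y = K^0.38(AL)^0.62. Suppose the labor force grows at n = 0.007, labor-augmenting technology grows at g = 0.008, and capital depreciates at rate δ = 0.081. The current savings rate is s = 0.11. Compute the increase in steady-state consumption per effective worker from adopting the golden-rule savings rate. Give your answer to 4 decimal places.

Δc ≈ 0.4734

Break-even investment rate: n + g + δ = 0.007 + 0.008 + 0.081 = 0.096.
Current steady state (s = 0.11): k* = (0.11/0.096)^(1/0.62) ≈ 1.2455, y* = 1.2455^0.38 ≈ 1.0870, c* = (1−0.11)·1.0870 ≈ 0.9674.
At the golden rule the marginal product of capital equals n+g+δ: 0.38·k^(0.38−1) = 0.096. Solving, k_gold = (0.38/0.096)^(1/0.62) ≈ 9.1988.
y_gold = 9.1988^0.38 ≈ 2.3239, c_gold = y_gold − 0.096·k_gold ≈ 1.4408.
Gain: Δc = 1.4408 − 0.9674 ≈ 0.4734.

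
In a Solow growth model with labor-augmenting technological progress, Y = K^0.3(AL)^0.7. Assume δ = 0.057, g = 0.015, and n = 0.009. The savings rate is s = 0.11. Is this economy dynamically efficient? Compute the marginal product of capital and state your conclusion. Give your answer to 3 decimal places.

dynamically efficient; MPK ≈ 0.221

n + g + δ = 0.009 + 0.015 + 0.057 = 0.081.
Steady-state k*: s·k^0.3 = 0.081·k gives k* = (0.11/0.081)^(1/0.7) ≈ 1.5483.
MPK = 0.3·1.5483^(-0.7) ≈ 0.2209.
MPK > n+g+δ = 0.081, so the economy is dynamically efficient (under-saving).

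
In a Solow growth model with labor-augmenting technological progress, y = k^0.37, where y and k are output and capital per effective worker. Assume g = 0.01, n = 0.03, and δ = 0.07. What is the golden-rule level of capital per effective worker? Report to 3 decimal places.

Capital per effective worker breaks even when investment replaces (n + g + δ)·k; here n + g + δ = 0.11.
Setting f'(k) = n+g+δ gives 0.37·k^(0.37−1) = 0.11, hence k_gold = (0.37/0.11)^(1/0.63) ≈ 6.8581.

k_gold ≈ 6.858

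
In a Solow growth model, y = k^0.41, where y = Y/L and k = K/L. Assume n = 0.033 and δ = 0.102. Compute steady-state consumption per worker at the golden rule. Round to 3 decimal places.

Break-even investment rate: n + δ = 0.033 + 0.102 = 0.135.
Maximizing c = f(k) − (n+δ)·k gives f'(k) = n+δ, i.e. 0.41·k^(0.41−1) = 0.135, so k_gold = (0.41/0.135)^(1/0.59) ≈ 6.5722.
y_gold = 6.5722^0.41 ≈ 2.1640.
c_gold = y_gold − (n+δ)·k_gold = 2.1640 − 0.135·6.5722 ≈ 1.2768.

c_gold ≈ 1.277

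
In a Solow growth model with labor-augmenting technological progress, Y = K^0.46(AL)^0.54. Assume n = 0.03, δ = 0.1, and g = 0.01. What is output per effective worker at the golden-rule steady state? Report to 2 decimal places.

y_gold ≈ 2.75

The effective depreciation rate is n + g + δ = 0.03 + 0.01 + 0.1 = 0.14.
Golden rule sets MPK = n+g+δ: 0.46·k^(0.46−1) = 0.14, so k_gold = (0.46/0.14)^(1/0.54) ≈ 9.0515.
Output: y_gold = k_gold^0.46 = 9.0515^0.46 ≈ 2.7548.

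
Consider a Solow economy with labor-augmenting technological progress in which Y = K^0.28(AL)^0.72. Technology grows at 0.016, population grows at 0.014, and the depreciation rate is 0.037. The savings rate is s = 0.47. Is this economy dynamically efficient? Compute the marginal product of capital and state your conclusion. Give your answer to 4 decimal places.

dynamically inefficient; MPK ≈ 0.0399

Break-even investment rate: n + g + δ = 0.014 + 0.016 + 0.037 = 0.067.
Steady-state k*: s·k^0.28 = 0.067·k gives k* = (0.47/0.067)^(1/0.72) ≈ 14.9635.
MPK = 0.28·14.9635^(-0.72) ≈ 0.0399.
MPK < n+g+δ = 0.067, so the economy is dynamically inefficient (over-saving).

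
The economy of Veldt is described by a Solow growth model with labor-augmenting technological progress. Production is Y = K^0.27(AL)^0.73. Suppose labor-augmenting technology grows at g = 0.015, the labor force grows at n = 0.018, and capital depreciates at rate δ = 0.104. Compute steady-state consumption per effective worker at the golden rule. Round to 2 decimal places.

c_gold ≈ 0.94

n + g + δ = 0.018 + 0.015 + 0.104 = 0.137.
Golden rule sets MPK = n+g+δ: 0.27·k^(0.27−1) = 0.137, so k_gold = (0.27/0.137)^(1/0.73) ≈ 2.5329.
y_gold = 2.5329^0.27 ≈ 1.2852.
c_gold = y_gold − (n+g+δ)·k_gold = 1.2852 − 0.137·2.5329 ≈ 0.9382.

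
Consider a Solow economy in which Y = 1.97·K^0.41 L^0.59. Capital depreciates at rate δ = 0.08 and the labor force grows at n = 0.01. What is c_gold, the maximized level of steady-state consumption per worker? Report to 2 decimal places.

c_gold ≈ 5.34

Break-even investment rate: n + δ = 0.01 + 0.08 = 0.09.
Setting f'(k) = n+δ gives 0.41·1.97·k^(0.41−1) = 0.09, hence k_gold = (0.41·1.97/0.09)^(1/0.59) ≈ 41.2351.
y_gold = 1.97·41.2351^0.41 ≈ 9.0516.
c_gold = y_gold − (n+δ)·k_gold = 9.0516 − 0.09·41.2351 ≈ 5.3404.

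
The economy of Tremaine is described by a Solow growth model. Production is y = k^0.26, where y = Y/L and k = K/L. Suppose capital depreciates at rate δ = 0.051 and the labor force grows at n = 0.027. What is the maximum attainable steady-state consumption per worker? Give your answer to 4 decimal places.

n + δ = 0.027 + 0.051 = 0.078.
At the golden rule the marginal product of capital equals n+δ: 0.26·k^(0.26−1) = 0.078. Solving, k_gold = (0.26/0.078)^(1/0.74) ≈ 5.0885.
y_gold = 5.0885^0.26 ≈ 1.5266.
c_gold = y_gold − (n+δ)·k_gold = 1.5266 − 0.078·5.0885 ≈ 1.1297.

c_gold ≈ 1.1297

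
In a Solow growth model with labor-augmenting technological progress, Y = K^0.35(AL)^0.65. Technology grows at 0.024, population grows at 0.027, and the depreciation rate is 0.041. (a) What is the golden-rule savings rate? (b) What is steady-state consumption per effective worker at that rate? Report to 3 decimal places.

(a) s_gold = 0.350; (b) c_gold ≈ 1.335

Capital per effective worker breaks even when investment replaces (n + g + δ)·k; here n + g + δ = 0.092.
For Cobb-Douglas, s_gold equals capital's share: s_gold = 0.35.
Setting f'(k) = n+g+δ gives 0.35·k^(0.35−1) = 0.092, hence k_gold = (0.35/0.092)^(1/0.65) ≈ 7.8116.
y_gold = 7.8116^0.35 ≈ 2.0533; c_gold = (1−0.35)·y_gold ≈ 1.3347.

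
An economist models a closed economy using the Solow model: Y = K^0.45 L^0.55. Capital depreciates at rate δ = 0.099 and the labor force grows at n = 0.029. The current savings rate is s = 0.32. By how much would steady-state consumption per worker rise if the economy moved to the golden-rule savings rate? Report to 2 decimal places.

The effective depreciation rate is n + δ = 0.029 + 0.099 = 0.128.
Current steady state (s = 0.32): k* = (0.32/0.128)^(1/0.55) ≈ 5.2909, y* = 5.2909^0.45 ≈ 2.1163, c* = (1−0.32)·2.1163 ≈ 1.4391.
Maximizing c = f(k) − (n+δ)·k gives f'(k) = n+δ, i.e. 0.45·k^(0.45−1) = 0.128, so k_gold = (0.45/0.128)^(1/0.55) ≈ 9.8340.
y_gold = 9.8340^0.45 ≈ 2.7972, c_gold = y_gold − 0.128·k_gold ≈ 1.5385.
Gain: Δc = 1.5385 − 1.4391 ≈ 0.0994.

Δc ≈ 0.10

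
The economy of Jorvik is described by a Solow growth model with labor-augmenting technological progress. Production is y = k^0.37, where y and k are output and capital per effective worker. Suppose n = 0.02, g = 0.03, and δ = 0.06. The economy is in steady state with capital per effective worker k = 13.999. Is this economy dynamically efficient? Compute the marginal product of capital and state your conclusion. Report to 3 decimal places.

dynamically inefficient; MPK ≈ 0.070

n + g + δ = 0.02 + 0.03 + 0.06 = 0.11.
MPK = 0.37·k^(0.37−1) = 0.37·13.999^(-0.63) ≈ 0.0702.
MPK < 0.11, so the economy is dynamically inefficient (over-saving).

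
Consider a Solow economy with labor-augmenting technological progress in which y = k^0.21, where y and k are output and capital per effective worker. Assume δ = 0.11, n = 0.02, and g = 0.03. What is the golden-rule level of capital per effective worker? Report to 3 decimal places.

The effective depreciation rate is n + g + δ = 0.02 + 0.03 + 0.11 = 0.16.
Golden rule sets MPK = n+g+δ: 0.21·k^(0.21−1) = 0.16, so k_gold = (0.21/0.16)^(1/0.79) ≈ 1.4109.

k_gold ≈ 1.411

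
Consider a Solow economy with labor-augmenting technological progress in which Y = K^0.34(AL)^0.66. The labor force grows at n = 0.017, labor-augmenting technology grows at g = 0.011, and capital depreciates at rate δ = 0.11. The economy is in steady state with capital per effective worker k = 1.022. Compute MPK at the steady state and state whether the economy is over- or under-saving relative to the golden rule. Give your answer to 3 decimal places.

n + g + δ = 0.017 + 0.011 + 0.11 = 0.138.
MPK = 0.34·k^(0.34−1) = 0.34·1.022^(-0.66) ≈ 0.3352.
MPK > 0.138, so the economy is dynamically efficient (under-saving).

under-saving; MPK ≈ 0.335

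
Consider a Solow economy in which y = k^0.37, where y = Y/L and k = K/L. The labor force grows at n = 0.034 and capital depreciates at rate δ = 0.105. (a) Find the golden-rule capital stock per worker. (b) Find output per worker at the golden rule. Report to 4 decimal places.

Break-even investment rate: n + δ = 0.034 + 0.105 = 0.139.
Golden rule sets MPK = n+δ: 0.37·k^(0.37−1) = 0.139, so k_gold = (0.37/0.139)^(1/0.63) ≈ 4.7304.
y_gold = 4.7304^0.37 ≈ 1.7771.

(a) k_gold ≈ 4.7304; (b) y_gold ≈ 1.7771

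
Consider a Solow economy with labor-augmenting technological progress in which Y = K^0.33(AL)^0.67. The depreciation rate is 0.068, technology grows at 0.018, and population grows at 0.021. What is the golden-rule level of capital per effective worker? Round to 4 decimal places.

n + g + δ = 0.021 + 0.018 + 0.068 = 0.107.
Setting f'(k) = n+g+δ gives 0.33·k^(0.33−1) = 0.107, hence k_gold = (0.33/0.107)^(1/0.67) ≈ 5.3709.

k_gold ≈ 5.3709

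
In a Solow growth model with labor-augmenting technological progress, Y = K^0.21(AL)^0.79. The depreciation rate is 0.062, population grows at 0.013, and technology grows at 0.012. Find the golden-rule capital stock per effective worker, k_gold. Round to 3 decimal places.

Capital per effective worker breaks even when investment replaces (n + g + δ)·k; here n + g + δ = 0.087.
Setting f'(k) = n+g+δ gives 0.21·k^(0.21−1) = 0.087, hence k_gold = (0.21/0.087)^(1/0.79) ≈ 3.0509.

k_gold ≈ 3.051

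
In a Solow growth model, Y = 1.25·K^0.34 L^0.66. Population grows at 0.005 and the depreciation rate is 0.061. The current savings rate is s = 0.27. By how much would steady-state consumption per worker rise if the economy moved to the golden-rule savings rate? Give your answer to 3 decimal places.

Δc ≈ 0.038

n + δ = 0.005 + 0.061 = 0.066.
Current steady state (s = 0.27): k* = (0.27·1.25/0.066)^(1/0.66) ≈ 11.8531, y* = 1.25·11.8531^0.34 ≈ 2.8974, c* = (1−0.27)·2.8974 ≈ 2.1151.
At the golden rule the marginal product of capital equals n+δ: 0.34·1.25·k^(0.34−1) = 0.066. Solving, k_gold = (0.34·1.25/0.066)^(1/0.66) ≈ 16.8083.
y_gold = 1.25·16.8083^0.34 ≈ 3.2628, c_gold = y_gold − 0.066·k_gold ≈ 2.1534.
Gain: Δc = 2.1534 − 2.1151 ≈ 0.0383.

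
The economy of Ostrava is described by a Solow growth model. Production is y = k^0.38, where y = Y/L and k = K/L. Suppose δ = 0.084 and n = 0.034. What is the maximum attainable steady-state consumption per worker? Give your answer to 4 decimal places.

The effective depreciation rate is n + δ = 0.034 + 0.084 = 0.118.
Golden rule sets MPK = n+δ: 0.38·k^(0.38−1) = 0.118, so k_gold = (0.38/0.118)^(1/0.62) ≈ 6.5947.
y_gold = 6.5947^0.38 ≈ 2.0478.
c_gold = y_gold − (n+δ)·k_gold = 2.0478 − 0.118·6.5947 ≈ 1.2697.

c_gold ≈ 1.2697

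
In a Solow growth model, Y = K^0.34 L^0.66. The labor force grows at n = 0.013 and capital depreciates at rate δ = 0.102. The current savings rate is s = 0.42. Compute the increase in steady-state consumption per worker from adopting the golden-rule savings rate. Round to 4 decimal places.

Break-even investment rate: n + δ = 0.013 + 0.102 = 0.115.
Current steady state (s = 0.42): k* = (0.42/0.115)^(1/0.66) ≈ 7.1179, y* = 7.1179^0.34 ≈ 1.9489, c* = (1−0.42)·1.9489 ≈ 1.1304.
Maximizing c = f(k) − (n+δ)·k gives f'(k) = n+δ, i.e. 0.34·k^(0.34−1) = 0.115, so k_gold = (0.34/0.115)^(1/0.66) ≈ 5.1678.
y_gold = 5.1678^0.34 ≈ 1.7479, c_gold = y_gold − 0.115·k_gold ≈ 1.1536.
Gain: Δc = 1.1536 − 1.1304 ≈ 0.0232.

Δc ≈ 0.0232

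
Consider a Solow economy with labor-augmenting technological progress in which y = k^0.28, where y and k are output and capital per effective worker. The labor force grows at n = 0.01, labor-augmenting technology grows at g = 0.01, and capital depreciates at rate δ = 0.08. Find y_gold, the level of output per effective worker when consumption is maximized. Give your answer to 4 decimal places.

y_gold ≈ 1.4924

Break-even investment rate: n + g + δ = 0.01 + 0.01 + 0.08 = 0.1.
At the golden rule the marginal product of capital equals n+g+δ: 0.28·k^(0.28−1) = 0.1. Solving, k_gold = (0.28/0.1)^(1/0.72) ≈ 4.1788.
Output: y_gold = k_gold^0.28 = 4.1788^0.28 ≈ 1.4924.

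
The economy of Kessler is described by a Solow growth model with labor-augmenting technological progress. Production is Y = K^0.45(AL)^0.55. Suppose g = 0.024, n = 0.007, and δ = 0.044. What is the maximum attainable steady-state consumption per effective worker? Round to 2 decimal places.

Capital per effective worker breaks even when investment replaces (n + g + δ)·k; here n + g + δ = 0.075.
At the golden rule the marginal product of capital equals n+g+δ: 0.45·k^(0.45−1) = 0.075. Solving, k_gold = (0.45/0.075)^(1/0.55) ≈ 25.9908.
y_gold = 25.9908^0.45 ≈ 4.3318.
c_gold = y_gold − (n+g+δ)·k_gold = 4.3318 − 0.075·25.9908 ≈ 2.3825.

c_gold ≈ 2.38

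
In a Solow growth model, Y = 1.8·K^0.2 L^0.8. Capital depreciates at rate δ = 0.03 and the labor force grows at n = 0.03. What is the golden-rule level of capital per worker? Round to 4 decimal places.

Break-even investment rate: n + δ = 0.03 + 0.03 = 0.06.
Setting f'(k) = n+δ gives 0.2·1.8·k^(0.2−1) = 0.06, hence k_gold = (0.2·1.8/0.06)^(1/0.8) ≈ 9.3905.

k_gold ≈ 9.3905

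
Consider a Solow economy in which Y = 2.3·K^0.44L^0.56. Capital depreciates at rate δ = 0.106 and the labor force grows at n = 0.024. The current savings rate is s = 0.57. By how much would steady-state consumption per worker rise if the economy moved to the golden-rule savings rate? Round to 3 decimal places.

Capital per worker breaks even when investment replaces (n + δ)·k; here n + δ = 0.13.
Current steady state (s = 0.57): k* = (0.57·2.3/0.13)^(1/0.56) ≈ 61.9796, y* = 2.3·61.9796^0.44 ≈ 14.1357, c* = (1−0.57)·14.1357 ≈ 6.0784.
At the golden rule the marginal product of capital equals n+δ: 0.44·2.3·k^(0.44−1) = 0.13. Solving, k_gold = (0.44·2.3/0.13)^(1/0.56) ≈ 39.0387.
y_gold = 2.3·39.0387^0.44 ≈ 11.5342, c_gold = y_gold − 0.13·k_gold ≈ 6.4591.
Gain: Δc = 6.4591 − 6.0784 ≈ 0.3808.

Δc ≈ 0.381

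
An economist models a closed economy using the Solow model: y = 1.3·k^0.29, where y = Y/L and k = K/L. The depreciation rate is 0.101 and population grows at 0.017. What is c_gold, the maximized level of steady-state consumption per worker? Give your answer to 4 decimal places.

c_gold ≈ 1.4834

n + δ = 0.017 + 0.101 = 0.118.
Maximizing c = f(k) − (n+δ)·k gives f'(k) = n+δ, i.e. 0.29·1.3·k^(0.29−1) = 0.118, so k_gold = (0.29·1.3/0.118)^(1/0.71) ≈ 5.1346.
y_gold = 1.3·5.1346^0.29 ≈ 2.0892.
c_gold = y_gold − (n+δ)·k_gold = 2.0892 − 0.118·5.1346 ≈ 1.4834.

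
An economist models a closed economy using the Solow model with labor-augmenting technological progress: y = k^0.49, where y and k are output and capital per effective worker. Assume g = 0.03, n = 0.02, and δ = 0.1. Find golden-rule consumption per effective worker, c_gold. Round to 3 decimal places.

c_gold ≈ 1.590

Break-even investment rate: n + g + δ = 0.02 + 0.03 + 0.1 = 0.15.
Maximizing c = f(k) − (n+g+δ)·k gives f'(k) = n+g+δ, i.e. 0.49·k^(0.49−1) = 0.15, so k_gold = (0.49/0.15)^(1/0.51) ≈ 10.1871.
y_gold = 10.1871^0.49 ≈ 3.1185.
c_gold = y_gold − (n+g+δ)·k_gold = 3.1185 − 0.15·10.1871 ≈ 1.5904.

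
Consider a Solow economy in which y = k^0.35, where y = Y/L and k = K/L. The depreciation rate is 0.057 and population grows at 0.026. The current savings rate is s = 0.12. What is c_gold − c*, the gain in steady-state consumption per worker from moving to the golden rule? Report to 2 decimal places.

Δc ≈ 0.34

n + δ = 0.026 + 0.057 = 0.083.
Current steady state (s = 0.12): k* = (0.12/0.083)^(1/0.65) ≈ 1.7632, y* = 1.7632^0.35 ≈ 1.2196, c* = (1−0.12)·1.2196 ≈ 1.0732.
Golden rule sets MPK = n+δ: 0.35·k^(0.35−1) = 0.083, so k_gold = (0.35/0.083)^(1/0.65) ≈ 9.1521.
y_gold = 9.1521^0.35 ≈ 2.1704, c_gold = y_gold − 0.083·k_gold ≈ 1.4107.
Gain: Δc = 1.4107 − 1.0732 ≈ 0.3375.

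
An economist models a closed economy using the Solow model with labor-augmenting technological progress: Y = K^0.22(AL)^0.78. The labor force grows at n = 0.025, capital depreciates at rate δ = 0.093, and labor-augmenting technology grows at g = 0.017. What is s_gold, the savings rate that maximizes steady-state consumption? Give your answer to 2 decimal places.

Capital per effective worker breaks even when investment replaces (n + g + δ)·k; here n + g + δ = 0.135.
At the golden rule MPK = n+g+δ, and in any Cobb-Douglas steady state s = (n+g+δ)·k/y = MPK·k/y = capital's share 0.22.

s_gold = 0.22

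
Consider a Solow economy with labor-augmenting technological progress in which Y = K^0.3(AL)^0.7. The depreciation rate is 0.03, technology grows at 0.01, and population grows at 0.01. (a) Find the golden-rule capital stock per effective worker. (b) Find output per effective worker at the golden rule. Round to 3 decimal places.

(a) k_gold ≈ 12.931; (b) y_gold ≈ 2.155

n + g + δ = 0.01 + 0.01 + 0.03 = 0.05.
Setting f'(k) = n+g+δ gives 0.3·k^(0.3−1) = 0.05, hence k_gold = (0.3/0.05)^(1/0.7) ≈ 12.9314.
y_gold = 12.9314^0.3 ≈ 2.1552.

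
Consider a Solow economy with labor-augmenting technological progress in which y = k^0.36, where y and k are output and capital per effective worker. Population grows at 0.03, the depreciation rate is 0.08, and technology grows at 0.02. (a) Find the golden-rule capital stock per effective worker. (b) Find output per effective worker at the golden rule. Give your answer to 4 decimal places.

(a) k_gold ≈ 4.9112; (b) y_gold ≈ 1.7735

The effective depreciation rate is n + g + δ = 0.03 + 0.02 + 0.08 = 0.13.
Setting f'(k) = n+g+δ gives 0.36·k^(0.36−1) = 0.13, hence k_gold = (0.36/0.13)^(1/0.64) ≈ 4.9112.
y_gold = 4.9112^0.36 ≈ 1.7735.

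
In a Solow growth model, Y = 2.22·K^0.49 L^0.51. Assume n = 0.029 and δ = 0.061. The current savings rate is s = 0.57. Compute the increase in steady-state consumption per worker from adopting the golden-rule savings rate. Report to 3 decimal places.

Δc ≈ 0.310

Capital per worker breaks even when investment replaces (n + δ)·k; here n + δ = 0.09.
Current steady state (s = 0.57): k* = (0.57·2.22/0.09)^(1/0.51) ≈ 178.2180, y* = 2.22·178.2180^0.49 ≈ 28.1397, c* = (1−0.57)·28.1397 ≈ 12.1001.
Golden rule sets MPK = n+δ: 0.49·2.22·k^(0.49−1) = 0.09, so k_gold = (0.49·2.22/0.09)^(1/0.51) ≈ 132.4859.
y_gold = 2.22·132.4859^0.49 ≈ 24.3341, c_gold = y_gold − 0.09·k_gold ≈ 12.4104.
Gain: Δc = 12.4104 − 12.1001 ≈ 0.3103.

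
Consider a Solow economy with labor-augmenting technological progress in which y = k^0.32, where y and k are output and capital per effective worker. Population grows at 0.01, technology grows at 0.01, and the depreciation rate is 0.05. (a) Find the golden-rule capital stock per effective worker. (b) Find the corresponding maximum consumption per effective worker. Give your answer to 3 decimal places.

Capital per effective worker breaks even when investment replaces (n + g + δ)·k; here n + g + δ = 0.07.
Maximizing c = f(k) − (n+g+δ)·k gives f'(k) = n+g+δ, i.e. 0.32·k^(0.32−1) = 0.07, so k_gold = (0.32/0.07)^(1/0.68) ≈ 9.3468.
y_gold = 9.3468^0.32 ≈ 2.0446; c_gold = y_gold − 0.07·k_gold ≈ 1.3903.

(a) k_gold ≈ 9.347; (b) c_gold ≈ 1.390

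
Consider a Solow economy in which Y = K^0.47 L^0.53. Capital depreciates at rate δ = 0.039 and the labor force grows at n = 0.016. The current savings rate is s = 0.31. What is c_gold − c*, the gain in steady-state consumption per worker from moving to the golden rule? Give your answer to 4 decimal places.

Capital per worker breaks even when investment replaces (n + δ)·k; here n + δ = 0.055.
Current steady state (s = 0.31): k* = (0.31/0.055)^(1/0.53) ≈ 26.1204, y* = 26.1204^0.47 ≈ 4.6343, c* = (1−0.31)·4.6343 ≈ 3.1976.
At the golden rule the marginal product of capital equals n+δ: 0.47·k^(0.47−1) = 0.055. Solving, k_gold = (0.47/0.055)^(1/0.53) ≈ 57.2784.
y_gold = 57.2784^0.47 ≈ 6.7028, c_gold = y_gold − 0.055·k_gold ≈ 3.5525.
Gain: Δc = 3.5525 − 3.1976 ≈ 0.3548.

Δc ≈ 0.3548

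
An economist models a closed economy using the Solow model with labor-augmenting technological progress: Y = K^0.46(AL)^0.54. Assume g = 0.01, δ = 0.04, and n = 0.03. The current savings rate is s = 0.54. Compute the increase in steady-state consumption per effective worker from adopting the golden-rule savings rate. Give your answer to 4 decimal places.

n + g + δ = 0.03 + 0.01 + 0.04 = 0.08.
Current steady state (s = 0.54): k* = (0.54/0.08)^(1/0.54) ≈ 34.3358, y* = 34.3358^0.46 ≈ 5.0868, c* = (1−0.54)·5.0868 ≈ 2.3399.
Setting f'(k) = n+g+δ gives 0.46·k^(0.46−1) = 0.08, hence k_gold = (0.46/0.08)^(1/0.54) ≈ 25.5148.
y_gold = 25.5148^0.46 ≈ 4.4374, c_gold = y_gold − 0.08·k_gold ≈ 2.3962.
Gain: Δc = 2.3962 − 2.3399 ≈ 0.0562.

Δc ≈ 0.0562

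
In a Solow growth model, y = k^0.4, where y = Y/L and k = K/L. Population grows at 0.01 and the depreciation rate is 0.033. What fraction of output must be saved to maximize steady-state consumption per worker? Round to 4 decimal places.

n + δ = 0.01 + 0.033 = 0.043.
At the golden rule MPK = n+δ, and in any Cobb-Douglas steady state s = (n+δ)·k/y = MPK·k/y = capital's share 0.4.

s_gold = 0.4000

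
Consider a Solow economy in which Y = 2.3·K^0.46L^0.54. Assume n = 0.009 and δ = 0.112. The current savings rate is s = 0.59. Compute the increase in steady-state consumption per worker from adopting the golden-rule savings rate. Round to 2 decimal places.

Δc ≈ 0.48

The effective depreciation rate is n + δ = 0.009 + 0.112 = 0.121.
Current steady state (s = 0.59): k* = (0.59·2.3/0.121)^(1/0.54) ≈ 87.9152, y* = 2.3·87.9152^0.46 ≈ 18.0301, c* = (1−0.59)·18.0301 ≈ 7.3923.
At the golden rule the marginal product of capital equals n+δ: 0.46·2.3·k^(0.46−1) = 0.121. Solving, k_gold = (0.46·2.3/0.121)^(1/0.54) ≈ 55.4485.
y_gold = 2.3·55.4485^0.46 ≈ 14.5854, c_gold = y_gold − 0.121·k_gold ≈ 7.8761.
Gain: Δc = 7.8761 − 7.3923 ≈ 0.4838.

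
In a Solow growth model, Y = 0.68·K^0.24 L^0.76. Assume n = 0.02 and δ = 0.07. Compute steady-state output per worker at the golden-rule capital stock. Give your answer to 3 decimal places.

Capital per worker breaks even when investment replaces (n + δ)·k; here n + δ = 0.09.
At the golden rule the marginal product of capital equals n+δ: 0.24·0.68·k^(0.24−1) = 0.09. Solving, k_gold = (0.24·0.68/0.09)^(1/0.76) ≈ 2.1883.
Output: y_gold = 0.68·k_gold^0.24 = 0.68·2.1883^0.24 ≈ 0.8206.

y_gold ≈ 0.821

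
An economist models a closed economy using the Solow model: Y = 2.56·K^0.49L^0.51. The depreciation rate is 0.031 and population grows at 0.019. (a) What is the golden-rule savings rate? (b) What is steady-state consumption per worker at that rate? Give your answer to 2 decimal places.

n + δ = 0.019 + 0.031 = 0.05.
For Cobb-Douglas, s_gold equals capital's share: s_gold = 0.49.
At the golden rule the marginal product of capital equals n+δ: 0.49·2.56·k^(0.49−1) = 0.05. Solving, k_gold = (0.49·2.56/0.05)^(1/0.51) ≈ 554.6909.
y_gold = 2.56·554.6909^0.49 ≈ 56.6011; c_gold = (1−0.49)·y_gold ≈ 28.8666.

(a) s_gold = 0.49; (b) c_gold ≈ 28.87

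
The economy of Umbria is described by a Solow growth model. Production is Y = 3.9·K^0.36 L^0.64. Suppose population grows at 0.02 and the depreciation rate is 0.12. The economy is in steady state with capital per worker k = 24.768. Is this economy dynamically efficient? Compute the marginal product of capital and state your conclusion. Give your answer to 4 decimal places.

Capital per worker breaks even when investment replaces (n + δ)·k; here n + δ = 0.14.
MPK = 0.36·3.9·k^(0.36−1) = 0.36·3.9·24.768^(-0.64) ≈ 0.1800.
MPK > 0.14, so the economy is dynamically efficient (under-saving).

dynamically efficient; MPK ≈ 0.1800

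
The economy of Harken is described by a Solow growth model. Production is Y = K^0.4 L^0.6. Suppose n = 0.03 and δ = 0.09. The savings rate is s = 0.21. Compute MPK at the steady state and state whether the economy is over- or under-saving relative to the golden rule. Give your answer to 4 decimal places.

under-saving; MPK ≈ 0.2286

The effective depreciation rate is n + δ = 0.03 + 0.09 = 0.12.
Steady-state k*: s·k^0.4 = 0.12·k gives k* = (0.21/0.12)^(1/0.6) ≈ 2.5413.
MPK = 0.4·2.5413^(-0.6) ≈ 0.2286.
MPK > n+δ = 0.12, so the economy is dynamically efficient (under-saving).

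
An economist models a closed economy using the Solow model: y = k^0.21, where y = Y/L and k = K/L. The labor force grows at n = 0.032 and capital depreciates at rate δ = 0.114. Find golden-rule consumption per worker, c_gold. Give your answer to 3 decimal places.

c_gold ≈ 0.870

n + δ = 0.032 + 0.114 = 0.146.
Golden rule sets MPK = n+δ: 0.21·k^(0.21−1) = 0.146, so k_gold = (0.21/0.146)^(1/0.79) ≈ 1.5843.
y_gold = 1.5843^0.21 ≈ 1.1014.
c_gold = y_gold − (n+δ)·k_gold = 1.1014 − 0.146·1.5843 ≈ 0.8701.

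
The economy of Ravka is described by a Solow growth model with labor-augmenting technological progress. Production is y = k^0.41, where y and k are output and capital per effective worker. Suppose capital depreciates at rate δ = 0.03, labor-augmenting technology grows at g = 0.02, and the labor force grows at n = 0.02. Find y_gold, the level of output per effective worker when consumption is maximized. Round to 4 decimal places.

y_gold ≈ 3.4157

Break-even investment rate: n + g + δ = 0.02 + 0.02 + 0.03 = 0.07.
Maximizing c = f(k) − (n+g+δ)·k gives f'(k) = n+g+δ, i.e. 0.41·k^(0.41−1) = 0.07, so k_gold = (0.41/0.07)^(1/0.59) ≈ 20.0061.
Output: y_gold = k_gold^0.41 = 20.0061^0.41 ≈ 3.4157.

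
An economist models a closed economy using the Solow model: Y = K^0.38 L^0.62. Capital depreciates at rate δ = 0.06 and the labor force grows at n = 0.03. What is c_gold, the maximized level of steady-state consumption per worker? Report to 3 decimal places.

The effective depreciation rate is n + δ = 0.03 + 0.06 = 0.09.
At the golden rule the marginal product of capital equals n+δ: 0.38·k^(0.38−1) = 0.09. Solving, k_gold = (0.38/0.09)^(1/0.62) ≈ 10.2079.
y_gold = 10.2079^0.38 ≈ 2.4177.
c_gold = y_gold − (n+δ)·k_gold = 2.4177 − 0.09·10.2079 ≈ 1.4990.

c_gold ≈ 1.499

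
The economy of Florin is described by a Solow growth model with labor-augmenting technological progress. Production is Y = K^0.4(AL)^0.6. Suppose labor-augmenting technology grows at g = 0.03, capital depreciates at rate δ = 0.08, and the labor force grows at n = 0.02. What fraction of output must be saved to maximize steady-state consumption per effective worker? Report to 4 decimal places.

The effective depreciation rate is n + g + δ = 0.02 + 0.03 + 0.08 = 0.13.
At the golden rule MPK = n+g+δ, and in any Cobb-Douglas steady state s = (n+g+δ)·k/y = MPK·k/y = capital's share 0.4.

s_gold = 0.4000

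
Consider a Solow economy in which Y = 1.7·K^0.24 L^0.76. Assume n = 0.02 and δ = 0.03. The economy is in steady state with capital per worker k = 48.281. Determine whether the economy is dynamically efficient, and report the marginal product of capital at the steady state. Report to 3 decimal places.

n + δ = 0.02 + 0.03 = 0.05.
MPK = 0.24·1.7·k^(0.24−1) = 0.24·1.7·48.281^(-0.76) ≈ 0.0214.
MPK < 0.05, so the economy is dynamically inefficient (over-saving).

dynamically inefficient; MPK ≈ 0.021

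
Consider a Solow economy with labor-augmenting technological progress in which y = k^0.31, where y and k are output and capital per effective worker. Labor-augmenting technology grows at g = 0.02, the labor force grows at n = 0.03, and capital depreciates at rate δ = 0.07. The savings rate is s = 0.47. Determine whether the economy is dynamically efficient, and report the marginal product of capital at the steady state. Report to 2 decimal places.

The effective depreciation rate is n + g + δ = 0.03 + 0.02 + 0.07 = 0.12.
Steady-state k*: s·k^0.31 = 0.12·k gives k* = (0.47/0.12)^(1/0.69) ≈ 7.2327.
MPK = 0.31·7.2327^(-0.69) ≈ 0.0791.
MPK < n+g+δ = 0.12, so the economy is dynamically inefficient (over-saving).

dynamically inefficient; MPK ≈ 0.08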